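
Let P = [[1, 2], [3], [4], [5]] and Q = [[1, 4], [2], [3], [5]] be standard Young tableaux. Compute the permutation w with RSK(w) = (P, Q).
5 4 1 3 2

Reverse the RSK construction: for i from n down to 1, find the cell of Q containing i, remove the entry at that cell from P, and reverse-bump it up through P; the value ejected from row 1 is w(i).

Step i=5: Q has 5 at row 4, column 1; remove 5 from row 4 of P and reverse-bump: 5 enters row 3 and ejects 4; 4 enters row 2 and ejects 3; 3 enters row 1 and ejects 2. So w(5) = 2. P is now [[1, 3], [4], [5]].
Step i=4: Q has 4 at row 1, column 2; remove that cell from P, ejecting 3. So w(4) = 3. P is now [[1], [4], [5]].
Step i=3: Q has 3 at row 3, column 1; remove 5 from row 3 of P and reverse-bump: 5 enters row 2 and ejects 4; 4 enters row 1 and ejects 1. So w(3) = 1. P is now [[4], [5]].
Step i=2: Q has 2 at row 2, column 1; remove 5 from row 2 of P and reverse-bump: 5 enters row 1 and ejects 4. So w(2) = 4. P is now [[5]].
Step i=1: Q has 1 at row 1, column 1; remove that cell from P, ejecting 5. So w(1) = 5. P is now [].

So w = 5 4 1 3 2.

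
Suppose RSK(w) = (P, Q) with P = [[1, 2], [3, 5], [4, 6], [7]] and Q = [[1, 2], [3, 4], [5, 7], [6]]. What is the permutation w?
4 7 3 6 5 1 2

Reverse the RSK construction: for i from n down to 1, find the cell of Q containing i, remove the entry at that cell from P, and reverse-bump it up through P; the value ejected from row 1 is w(i).

Step i=7: Q has 7 at row 3, column 2; remove 6 from row 3 of P and reverse-bump: 6 enters row 2 and ejects 5; 5 enters row 1 and ejects 2. So w(7) = 2. P is now [[1, 5], [3, 6], [4], [7]].
Step i=6: Q has 6 at row 4, column 1; remove 7 from row 4 of P and reverse-bump: 7 enters row 3 and ejects 4; 4 enters row 2 and ejects 3; 3 enters row 1 and ejects 1. So w(6) = 1. P is now [[3, 5], [4, 6], [7]].
Step i=5: Q has 5 at row 3, column 1; remove 7 from row 3 of P and reverse-bump: 7 enters row 2 and ejects 6; 6 enters row 1 and ejects 5. So w(5) = 5. P is now [[3, 6], [4, 7]].
Step i=4: Q has 4 at row 2, column 2; remove 7 from row 2 of P and reverse-bump: 7 enters row 1 and ejects 6. So w(4) = 6. P is now [[3, 7], [4]].
Step i=3: Q has 3 at row 2, column 1; remove 4 from row 2 of P and reverse-bump: 4 enters row 1 and ejects 3. So w(3) = 3. P is now [[4, 7]].
Step i=2: Q has 2 at row 1, column 2; remove that cell from P, ejecting 7. So w(2) = 7. P is now [[4]].
Step i=1: Q has 1 at row 1, column 1; remove that cell from P, ejecting 4. So w(1) = 4. P is now [].

So w = 4 7 3 6 5 1 2.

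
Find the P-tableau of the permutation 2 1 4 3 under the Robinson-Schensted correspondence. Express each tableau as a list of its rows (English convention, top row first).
After inserting 2: P = [[2]].
After inserting 1: P = [[1], [2]].
After inserting 4: P = [[1, 4], [2]].
After inserting 3: P = [[1, 3], [2, 4]].

So P = [[1, 3], [2, 4]].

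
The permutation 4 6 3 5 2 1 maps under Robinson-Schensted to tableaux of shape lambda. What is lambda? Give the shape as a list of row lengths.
[2, 2, 1, 1]

Row-insert each entry into an empty tableau.

After inserting 4: P = [[4]].
After inserting 6: P = [[4, 6]].
After inserting 3: P = [[3, 6], [4]].
After inserting 5: P = [[3, 5], [4, 6]].
After inserting 2: P = [[2, 5], [3, 6], [4]].
After inserting 1: P = [[1, 5], [2, 6], [3], [4]].

The final insertion tableau P = [[1, 5], [2, 6], [3], [4]] has shape [2, 2, 1, 1].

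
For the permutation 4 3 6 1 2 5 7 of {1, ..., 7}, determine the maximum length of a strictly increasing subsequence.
4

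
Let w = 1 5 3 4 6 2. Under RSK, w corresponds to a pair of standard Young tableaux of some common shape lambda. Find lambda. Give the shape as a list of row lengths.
Row-insert each entry into an empty tableau.

After inserting 1: P = [[1]].
After inserting 5: P = [[1, 5]].
After inserting 3: P = [[1, 3], [5]].
After inserting 4: P = [[1, 3, 4], [5]].
After inserting 6: P = [[1, 3, 4, 6], [5]].
After inserting 2: P = [[1, 2, 4, 6], [3], [5]].

The final insertion tableau P = [[1, 2, 4, 6], [3], [5]] has shape [4, 1, 1].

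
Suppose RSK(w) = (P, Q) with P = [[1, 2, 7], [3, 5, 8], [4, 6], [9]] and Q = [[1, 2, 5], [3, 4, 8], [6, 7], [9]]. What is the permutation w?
Reverse the RSK construction: for i from n down to 1, find the cell of Q containing i, remove the entry at that cell from P, and reverse-bump it up through P; the value ejected from row 1 is w(i).

Step i=9: Q has 9 at row 4, column 1; remove 9 from row 4 of P and reverse-bump: 9 enters row 3 and ejects 6; 6 enters row 2 and ejects 5; 5 enters row 1 and ejects 2. So w(9) = 2. P is now [[1, 5, 7], [3, 6, 8], [4, 9]].
Step i=8: Q has 8 at row 2, column 3; remove 8 from row 2 of P and reverse-bump: 8 enters row 1 and ejects 7. So w(8) = 7. P is now [[1, 5, 8], [3, 6], [4, 9]].
Step i=7: Q has 7 at row 3, column 2; remove 9 from row 3 of P and reverse-bump: 9 enters row 2 and ejects 6; 6 enters row 1 and ejects 5. So w(7) = 5. P is now [[1, 6, 8], [3, 9], [4]].
Step i=6: Q has 6 at row 3, column 1; remove 4 from row 3 of P and reverse-bump: 4 enters row 2 and ejects 3; 3 enters row 1 and ejects 1. So w(6) = 1. P is now [[3, 6, 8], [4, 9]].
Step i=5: Q has 5 at row 1, column 3; remove that cell from P, ejecting 8. So w(5) = 8. P is now [[3, 6], [4, 9]].
Step i=4: Q has 4 at row 2, column 2; remove 9 from row 2 of P and reverse-bump: 9 enters row 1 and ejects 6. So w(4) = 6. P is now [[3, 9], [4]].
Step i=3: Q has 3 at row 2, column 1; remove 4 from row 2 of P and reverse-bump: 4 enters row 1 and ejects 3. So w(3) = 3. P is now [[4, 9]].
Step i=2: Q has 2 at row 1, column 2; remove that cell from P, ejecting 9. So w(2) = 9. P is now [[4]].
Step i=1: Q has 1 at row 1, column 1; remove that cell from P, ejecting 4. So w(1) = 4. P is now [].

So w = 4 9 3 6 8 1 5 7 2.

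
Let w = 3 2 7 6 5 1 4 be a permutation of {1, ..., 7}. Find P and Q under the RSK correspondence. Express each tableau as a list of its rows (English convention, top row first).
Insert each entry of the permutation into P by Schensted row insertion, recording in Q the position of each new cell.

After inserting 3: P = [[3]].
After inserting 2: P = [[2], [3]].
After inserting 7: P = [[2, 7], [3]].
After inserting 6: P = [[2, 6], [3, 7]].
After inserting 5: P = [[2, 5], [3, 6], [7]].
After inserting 1: P = [[1, 5], [2, 6], [3], [7]].
After inserting 4: P = [[1, 4], [2, 5], [3, 6], [7]].

So P = [[1, 4], [2, 5], [3, 6], [7]], Q = [[1, 3], [2, 4], [5, 7], [6]].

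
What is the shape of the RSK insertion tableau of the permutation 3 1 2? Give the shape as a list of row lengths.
[2, 1]

Row-insert each entry into an empty tableau.

After inserting 3: P = [[3]].
After inserting 1: P = [[1], [3]].
After inserting 2: P = [[1, 2], [3]].

The final insertion tableau P = [[1, 2], [3]] has shape [2, 1].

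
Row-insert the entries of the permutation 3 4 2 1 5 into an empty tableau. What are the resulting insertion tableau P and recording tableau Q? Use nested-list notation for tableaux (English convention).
Insert each entry of the permutation into P by Schensted row insertion, recording in Q the position of each new cell.

After inserting 3: P = [[3]].
After inserting 4: P = [[3, 4]].
After inserting 2: P = [[2, 4], [3]].
After inserting 1: P = [[1, 4], [2], [3]].
After inserting 5: P = [[1, 4, 5], [2], [3]].

So P = [[1, 4, 5], [2], [3]], Q = [[1, 2, 5], [3], [4]].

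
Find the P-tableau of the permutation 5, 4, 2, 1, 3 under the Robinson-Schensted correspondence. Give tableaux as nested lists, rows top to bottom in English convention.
P = [[1, 3], [2], [4], [5]]

Insert 5: appended to row 1. P = [[5]].
Insert 4: 4 bumps 5 from row 1; 5 starts row 2. P = [[4], [5]].
Insert 2: 2 bumps 4 from row 1; 4 bumps 5 from row 2; 5 starts row 3. P = [[2], [4], [5]].
Insert 1: 1 bumps 2 from row 1; 2 bumps 4 from row 2; 4 bumps 5 from row 3; 5 starts row 4. P = [[1], [2], [4], [5]].
Insert 3: appended to row 1. P = [[1, 3], [2], [4], [5]].

So P = [[1, 3], [2], [4], [5]].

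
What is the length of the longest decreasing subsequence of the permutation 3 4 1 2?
2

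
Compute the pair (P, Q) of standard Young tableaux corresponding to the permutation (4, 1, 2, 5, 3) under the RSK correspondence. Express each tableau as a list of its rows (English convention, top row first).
Insert each entry of the permutation into P by Schensted row insertion, recording in Q the position of each new cell.

After inserting 4: P = [[4]].
After inserting 1: P = [[1], [4]].
After inserting 2: P = [[1, 2], [4]].
After inserting 5: P = [[1, 2, 5], [4]].
After inserting 3: P = [[1, 2, 3], [4, 5]].

So P = [[1, 2, 3], [4, 5]], Q = [[1, 3, 4], [2, 5]].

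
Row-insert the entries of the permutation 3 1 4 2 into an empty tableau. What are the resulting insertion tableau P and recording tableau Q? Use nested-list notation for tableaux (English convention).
Insert each entry of the permutation into P by Schensted row insertion, recording in Q the position of each new cell.

Insert 3: appended to row 1. P = [[3]].
Insert 1: 1 bumps 3 from row 1; 3 starts row 2. P = [[1], [3]].
Insert 4: appended to row 1. P = [[1, 4], [3]].
Insert 2: 2 bumps 4 from row 1; 4 appends to row 2. P = [[1, 2], [3, 4]].

So P = [[1, 2], [3, 4]], Q = [[1, 3], [2, 4]].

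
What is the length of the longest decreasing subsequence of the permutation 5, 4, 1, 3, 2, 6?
4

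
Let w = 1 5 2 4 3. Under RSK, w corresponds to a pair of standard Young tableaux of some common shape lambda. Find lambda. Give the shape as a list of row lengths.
Row-insert each entry into an empty tableau.

After inserting 1: P = [[1]].
After inserting 5: P = [[1, 5]].
After inserting 2: P = [[1, 2], [5]].
After inserting 4: P = [[1, 2, 4], [5]].
After inserting 3: P = [[1, 2, 3], [4], [5]].

The final insertion tableau P = [[1, 2, 3], [4], [5]] has shape [3, 1, 1].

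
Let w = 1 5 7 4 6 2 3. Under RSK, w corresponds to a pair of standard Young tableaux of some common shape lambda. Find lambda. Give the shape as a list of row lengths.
Row-insert each entry into an empty tableau.

After inserting 1: P = [[1]].
After inserting 5: P = [[1, 5]].
After inserting 7: P = [[1, 5, 7]].
After inserting 4: P = [[1, 4, 7], [5]].
After inserting 6: P = [[1, 4, 6], [5, 7]].
After inserting 2: P = [[1, 2, 6], [4, 7], [5]].
After inserting 3: P = [[1, 2, 3], [4, 6], [5, 7]].

The final insertion tableau P = [[1, 2, 3], [4, 6], [5, 7]] has shape [3, 2, 2].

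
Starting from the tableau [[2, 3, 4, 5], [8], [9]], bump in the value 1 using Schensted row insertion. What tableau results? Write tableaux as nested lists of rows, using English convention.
In row 1, 1 replaces 2 (the leftmost entry greater than 1); 2 is bumped to row 2. In row 2, 2 replaces 8 (the leftmost entry greater than 2); 8 is bumped to row 3. In row 3, 8 replaces 9 (the leftmost entry greater than 8); 9 is bumped to row 4. 9 starts a new row 4. The new tableau is [[1, 3, 4, 5], [2], [8], [9]].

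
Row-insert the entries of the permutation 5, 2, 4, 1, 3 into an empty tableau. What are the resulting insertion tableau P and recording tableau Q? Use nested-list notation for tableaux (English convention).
P = [[1, 3], [2, 4], [5]], Q = [[1, 3], [2, 5], [4]]

Insert each entry of the permutation into P by Schensted row insertion, recording in Q the position of each new cell.

After inserting 5: P = [[5]].
After inserting 2: P = [[2], [5]].
After inserting 4: P = [[2, 4], [5]].
After inserting 1: P = [[1, 4], [2], [5]].
After inserting 3: P = [[1, 3], [2, 4], [5]].

So P = [[1, 3], [2, 4], [5]], Q = [[1, 3], [2, 5], [4]].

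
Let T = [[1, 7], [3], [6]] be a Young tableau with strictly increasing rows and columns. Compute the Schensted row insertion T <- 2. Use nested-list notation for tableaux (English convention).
In row 1, 2 replaces 7 (the leftmost entry greater than 2); 7 is bumped to row 2. 7 is appended to row 2. The new tableau is [[1, 2], [3, 7], [6]].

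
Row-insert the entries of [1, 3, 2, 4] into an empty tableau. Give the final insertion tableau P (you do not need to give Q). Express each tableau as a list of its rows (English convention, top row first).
After inserting 1: P = [[1]].
After inserting 3: P = [[1, 3]].
After inserting 2: P = [[1, 2], [3]].
After inserting 4: P = [[1, 2, 4], [3]].

So P = [[1, 2, 4], [3]].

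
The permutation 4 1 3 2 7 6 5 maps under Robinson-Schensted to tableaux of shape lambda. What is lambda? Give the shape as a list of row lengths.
[3, 2, 2]

Row-insert each entry into an empty tableau.

After inserting 4: P = [[4]].
After inserting 1: P = [[1], [4]].
After inserting 3: P = [[1, 3], [4]].
After inserting 2: P = [[1, 2], [3], [4]].
After inserting 7: P = [[1, 2, 7], [3], [4]].
After inserting 6: P = [[1, 2, 6], [3, 7], [4]].
After inserting 5: P = [[1, 2, 5], [3, 6], [4, 7]].

The final insertion tableau P = [[1, 2, 5], [3, 6], [4, 7]] has shape [3, 2, 2].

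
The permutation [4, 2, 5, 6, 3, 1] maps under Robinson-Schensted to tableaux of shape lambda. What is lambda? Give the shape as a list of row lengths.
[3, 2, 1]

Row-insert each entry into an empty tableau.

After inserting 4: P = [[4]].
After inserting 2: P = [[2], [4]].
After inserting 5: P = [[2, 5], [4]].
After inserting 6: P = [[2, 5, 6], [4]].
After inserting 3: P = [[2, 3, 6], [4, 5]].
After inserting 1: P = [[1, 3, 6], [2, 5], [4]].

The final insertion tableau P = [[1, 3, 6], [2, 5], [4]] has shape [3, 2, 1].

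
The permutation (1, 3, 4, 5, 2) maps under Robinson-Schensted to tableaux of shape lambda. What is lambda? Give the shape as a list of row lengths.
[4, 1]

Row-insert each entry into an empty tableau.

After inserting 1: P = [[1]].
After inserting 3: P = [[1, 3]].
After inserting 4: P = [[1, 3, 4]].
After inserting 5: P = [[1, 3, 4, 5]].
After inserting 2: P = [[1, 2, 4, 5], [3]].

The final insertion tableau P = [[1, 2, 4, 5], [3]] has shape [4, 1].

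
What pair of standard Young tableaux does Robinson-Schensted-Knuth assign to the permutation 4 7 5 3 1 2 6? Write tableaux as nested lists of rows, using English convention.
Insert each entry of the permutation into P by Schensted row insertion, recording in Q the position of each new cell.

After inserting 4: P = [[4]].
After inserting 7: P = [[4, 7]].
After inserting 5: P = [[4, 5], [7]].
After inserting 3: P = [[3, 5], [4], [7]].
After inserting 1: P = [[1, 5], [3], [4], [7]].
After inserting 2: P = [[1, 2], [3, 5], [4], [7]].
After inserting 6: P = [[1, 2, 6], [3, 5], [4], [7]].

So P = [[1, 2, 6], [3, 5], [4], [7]], Q = [[1, 2, 7], [3, 6], [4], [5]].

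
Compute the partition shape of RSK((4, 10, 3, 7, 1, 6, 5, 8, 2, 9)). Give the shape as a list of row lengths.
Row-insert each entry into an empty tableau.

After inserting 4: P = [[4]].
After inserting 10: P = [[4, 10]].
After inserting 3: P = [[3, 10], [4]].
After inserting 7: P = [[3, 7], [4, 10]].
After inserting 1: P = [[1, 7], [3, 10], [4]].
After inserting 6: P = [[1, 6], [3, 7], [4, 10]].
After inserting 5: P = [[1, 5], [3, 6], [4, 7], [10]].
After inserting 8: P = [[1, 5, 8], [3, 6], [4, 7], [10]].
After inserting 2: P = [[1, 2, 8], [3, 5], [4, 6], [7], [10]].
After inserting 9: P = [[1, 2, 8, 9], [3, 5], [4, 6], [7], [10]].

The final insertion tableau P = [[1, 2, 8, 9], [3, 5], [4, 6], [7], [10]] has shape [4, 2, 2, 1, 1].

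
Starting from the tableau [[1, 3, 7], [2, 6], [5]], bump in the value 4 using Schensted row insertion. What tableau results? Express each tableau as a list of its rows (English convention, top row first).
In row 1, 4 replaces 7 (the leftmost entry greater than 4); 7 is bumped to row 2. 7 is appended to row 2. The new tableau is [[1, 3, 4], [2, 6, 7], [5]].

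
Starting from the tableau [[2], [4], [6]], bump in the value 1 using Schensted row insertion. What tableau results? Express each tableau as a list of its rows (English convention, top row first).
In row 1, 1 replaces 2 (the leftmost entry greater than 1); 2 is bumped to row 2. In row 2, 2 replaces 4 (the leftmost entry greater than 2); 4 is bumped to row 3. In row 3, 4 replaces 6 (the leftmost entry greater than 4); 6 is bumped to row 4. 6 starts a new row 4. The new tableau is [[1], [2], [4], [6]].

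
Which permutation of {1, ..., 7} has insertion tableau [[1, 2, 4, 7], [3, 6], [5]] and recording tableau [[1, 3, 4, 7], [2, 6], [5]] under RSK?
Reverse the RSK construction: for i from n down to 1, find the cell of Q containing i, remove the entry at that cell from P, and reverse-bump it up through P; the value ejected from row 1 is w(i).

Step i=7: Q has 7 at row 1, column 4; remove that cell from P, ejecting 7. So w(7) = 7. P is now [[1, 2, 4], [3, 6], [5]].
Step i=6: Q has 6 at row 2, column 2; remove 6 from row 2 of P and reverse-bump: 6 enters row 1 and ejects 4. So w(6) = 4. P is now [[1, 2, 6], [3], [5]].
Step i=5: Q has 5 at row 3, column 1; remove 5 from row 3 of P and reverse-bump: 5 enters row 2 and ejects 3; 3 enters row 1 and ejects 2. So w(5) = 2. P is now [[1, 3, 6], [5]].
Step i=4: Q has 4 at row 1, column 3; remove that cell from P, ejecting 6. So w(4) = 6. P is now [[1, 3], [5]].
Step i=3: Q has 3 at row 1, column 2; remove that cell from P, ejecting 3. So w(3) = 3. P is now [[1], [5]].
Step i=2: Q has 2 at row 2, column 1; remove 5 from row 2 of P and reverse-bump: 5 enters row 1 and ejects 1. So w(2) = 1. P is now [[5]].
Step i=1: Q has 1 at row 1, column 1; remove that cell from P, ejecting 5. So w(1) = 5. P is now [].

So w = 5 1 3 6 2 4 7.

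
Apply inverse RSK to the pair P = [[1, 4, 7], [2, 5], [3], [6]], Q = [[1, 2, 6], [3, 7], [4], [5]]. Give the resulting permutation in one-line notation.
3 6 5 2 1 7 4

Reverse the RSK construction: for i from n down to 1, find the cell of Q containing i, remove the entry at that cell from P, and reverse-bump it up through P; the value ejected from row 1 is w(i).

Step i=7: Q has 7 at row 2, column 2; remove 5 from row 2 of P and reverse-bump: 5 enters row 1 and ejects 4. So w(7) = 4. P is now [[1, 5, 7], [2], [3], [6]].
Step i=6: Q has 6 at row 1, column 3; remove that cell from P, ejecting 7. So w(6) = 7. P is now [[1, 5], [2], [3], [6]].
Step i=5: Q has 5 at row 4, column 1; remove 6 from row 4 of P and reverse-bump: 6 enters row 3 and ejects 3; 3 enters row 2 and ejects 2; 2 enters row 1 and ejects 1. So w(5) = 1. P is now [[2, 5], [3], [6]].
Step i=4: Q has 4 at row 3, column 1; remove 6 from row 3 of P and reverse-bump: 6 enters row 2 and ejects 3; 3 enters row 1 and ejects 2. So w(4) = 2. P is now [[3, 5], [6]].
Step i=3: Q has 3 at row 2, column 1; remove 6 from row 2 of P and reverse-bump: 6 enters row 1 and ejects 5. So w(3) = 5. P is now [[3, 6]].
Step i=2: Q has 2 at row 1, column 2; remove that cell from P, ejecting 6. So w(2) = 6. P is now [[3]].
Step i=1: Q has 1 at row 1, column 1; remove that cell from P, ejecting 3. So w(1) = 3. P is now [].

So w = 3 6 5 2 1 7 4.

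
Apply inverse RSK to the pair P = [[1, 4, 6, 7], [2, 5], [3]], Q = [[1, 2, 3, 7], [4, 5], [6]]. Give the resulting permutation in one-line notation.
3 5 6 2 4 1 7

Reverse the RSK construction: for i from n down to 1, find the cell of Q containing i, remove the entry at that cell from P, and reverse-bump it up through P; the value ejected from row 1 is w(i).

Step i=7: Q has 7 at row 1, column 4; remove that cell from P, ejecting 7. So w(7) = 7. P is now [[1, 4, 6], [2, 5], [3]].
Step i=6: Q has 6 at row 3, column 1; remove 3 from row 3 of P and reverse-bump: 3 enters row 2 and ejects 2; 2 enters row 1 and ejects 1. So w(6) = 1. P is now [[2, 4, 6], [3, 5]].
Step i=5: Q has 5 at row 2, column 2; remove 5 from row 2 of P and reverse-bump: 5 enters row 1 and ejects 4. So w(5) = 4. P is now [[2, 5, 6], [3]].
Step i=4: Q has 4 at row 2, column 1; remove 3 from row 2 of P and reverse-bump: 3 enters row 1 and ejects 2. So w(4) = 2. P is now [[3, 5, 6]].
Step i=3: Q has 3 at row 1, column 3; remove that cell from P, ejecting 6. So w(3) = 6. P is now [[3, 5]].
Step i=2: Q has 2 at row 1, column 2; remove that cell from P, ejecting 5. So w(2) = 5. P is now [[3]].
Step i=1: Q has 1 at row 1, column 1; remove that cell from P, ejecting 3. So w(1) = 3. P is now [].

So w = 3 5 6 2 4 1 7.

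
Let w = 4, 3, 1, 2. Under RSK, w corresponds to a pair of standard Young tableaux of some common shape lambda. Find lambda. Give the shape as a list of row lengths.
[2, 1, 1]

Row-insert each entry into an empty tableau.

After inserting 4: P = [[4]].
After inserting 3: P = [[3], [4]].
After inserting 1: P = [[1], [3], [4]].
After inserting 2: P = [[1, 2], [3], [4]].

The final insertion tableau P = [[1, 2], [3], [4]] has shape [2, 1, 1].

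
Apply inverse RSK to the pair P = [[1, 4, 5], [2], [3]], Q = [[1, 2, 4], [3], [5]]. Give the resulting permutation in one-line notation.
3 4 2 5 1

Reverse RSK: for i = n, n-1, ..., 1, locate i in Q, remove the corresponding corner cell from P, and reverse-bump its entry up through P; the value ejected from row 1 is w(i).

So w = 3 4 2 5 1.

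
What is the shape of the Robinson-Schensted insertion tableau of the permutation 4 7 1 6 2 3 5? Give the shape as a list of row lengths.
Row-insert each entry into an empty tableau.

After inserting 4: P = [[4]].
After inserting 7: P = [[4, 7]].
After inserting 1: P = [[1, 7], [4]].
After inserting 6: P = [[1, 6], [4, 7]].
After inserting 2: P = [[1, 2], [4, 6], [7]].
After inserting 3: P = [[1, 2, 3], [4, 6], [7]].
After inserting 5: P = [[1, 2, 3, 5], [4, 6], [7]].

The final insertion tableau P = [[1, 2, 3, 5], [4, 6], [7]] has shape [4, 2, 1].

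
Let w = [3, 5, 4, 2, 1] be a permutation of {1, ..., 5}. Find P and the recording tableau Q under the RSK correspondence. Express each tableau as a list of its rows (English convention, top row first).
Insert each entry of the permutation into P by Schensted row insertion, recording in Q the position of each new cell.

Insert 3: appended to row 1. P = [[3]].
Insert 5: appended to row 1. P = [[3, 5]].
Insert 4: 4 bumps 5 from row 1; 5 starts row 2. P = [[3, 4], [5]].
Insert 2: 2 bumps 3 from row 1; 3 bumps 5 from row 2; 5 starts row 3. P = [[2, 4], [3], [5]].
Insert 1: 1 bumps 2 from row 1; 2 bumps 3 from row 2; 3 bumps 5 from row 3; 5 starts row 4. P = [[1, 4], [2], [3], [5]].

So P = [[1, 4], [2], [3], [5]], Q = [[1, 2], [3], [4], [5]].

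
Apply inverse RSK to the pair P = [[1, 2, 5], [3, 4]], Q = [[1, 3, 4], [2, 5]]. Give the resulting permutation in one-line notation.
Reverse the RSK construction: for i from n down to 1, find the cell of Q containing i, remove the entry at that cell from P, and reverse-bump it up through P; the value ejected from row 1 is w(i).

Step i=5: Q has 5 at row 2, column 2; remove 4 from row 2 of P and reverse-bump: 4 enters row 1 and ejects 2. So w(5) = 2. P is now [[1, 4, 5], [3]].
Step i=4: Q has 4 at row 1, column 3; remove that cell from P, ejecting 5. So w(4) = 5. P is now [[1, 4], [3]].
Step i=3: Q has 3 at row 1, column 2; remove that cell from P, ejecting 4. So w(3) = 4. P is now [[1], [3]].
Step i=2: Q has 2 at row 2, column 1; remove 3 from row 2 of P and reverse-bump: 3 enters row 1 and ejects 1. So w(2) = 1. P is now [[3]].
Step i=1: Q has 1 at row 1, column 1; remove that cell from P, ejecting 3. So w(1) = 3. P is now [].

So w = 3 1 4 5 2.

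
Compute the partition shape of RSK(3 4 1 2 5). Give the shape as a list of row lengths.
[3, 2]

Row-insert each entry into an empty tableau.

After inserting 3: P = [[3]].
After inserting 4: P = [[3, 4]].
After inserting 1: P = [[1, 4], [3]].
After inserting 2: P = [[1, 2], [3, 4]].
After inserting 5: P = [[1, 2, 5], [3, 4]].

The final insertion tableau P = [[1, 2, 5], [3, 4]] has shape [3, 2].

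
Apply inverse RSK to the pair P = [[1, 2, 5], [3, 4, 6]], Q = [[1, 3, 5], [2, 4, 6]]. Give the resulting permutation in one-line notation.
Reverse RSK: for i = n, n-1, ..., 1, locate i in Q, remove the corresponding corner cell from P, and reverse-bump its entry up through P; the value ejected from row 1 is w(i).

So w = 3 1 4 2 6 5.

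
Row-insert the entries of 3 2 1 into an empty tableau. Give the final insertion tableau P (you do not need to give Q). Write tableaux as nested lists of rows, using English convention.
Insert 3: appended to row 1. P = [[3]].
Insert 2: 2 bumps 3 from row 1; 3 starts row 2. P = [[2], [3]].
Insert 1: 1 bumps 2 from row 1; 2 bumps 3 from row 2; 3 starts row 3. P = [[1], [2], [3]].

So P = [[1], [2], [3]].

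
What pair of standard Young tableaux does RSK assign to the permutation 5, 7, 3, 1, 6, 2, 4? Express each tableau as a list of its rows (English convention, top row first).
Insert each entry of the permutation into P by Schensted row insertion, recording in Q the position of each new cell.

Insert 5: appended to row 1. P = [[5]], Q = [[1]].
Insert 7: appended to row 1. P = [[5, 7]], Q = [[1, 2]].
Insert 3: 3 bumps 5 from row 1; 5 starts row 2. P = [[3, 7], [5]], Q = [[1, 2], [3]].
Insert 1: 1 bumps 3 from row 1; 3 bumps 5 from row 2; 5 starts row 3. P = [[1, 7], [3], [5]], Q = [[1, 2], [3], [4]].
Insert 6: 6 bumps 7 from row 1; 7 appends to row 2. P = [[1, 6], [3, 7], [5]], Q = [[1, 2], [3, 5], [4]].
Insert 2: 2 bumps 6 from row 1; 6 bumps 7 from row 2; 7 appends to row 3. P = [[1, 2], [3, 6], [5, 7]], Q = [[1, 2], [3, 5], [4, 6]].
Insert 4: appended to row 1. P = [[1, 2, 4], [3, 6], [5, 7]], Q = [[1, 2, 7], [3, 5], [4, 6]].

So P = [[1, 2, 4], [3, 6], [5, 7]], Q = [[1, 2, 7], [3, 5], [4, 6]].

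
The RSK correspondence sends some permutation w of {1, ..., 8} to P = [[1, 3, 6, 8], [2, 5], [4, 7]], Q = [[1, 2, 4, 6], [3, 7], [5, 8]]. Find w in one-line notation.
4 5 2 7 1 8 6 3

Reverse the RSK construction: for i from n down to 1, find the cell of Q containing i, remove the entry at that cell from P, and reverse-bump it up through P; the value ejected from row 1 is w(i).

Step i=8: Q has 8 at row 3, column 2; remove 7 from row 3 of P and reverse-bump: 7 enters row 2 and ejects 5; 5 enters row 1 and ejects 3. So w(8) = 3. P is now [[1, 5, 6, 8], [2, 7], [4]].
Step i=7: Q has 7 at row 2, column 2; remove 7 from row 2 of P and reverse-bump: 7 enters row 1 and ejects 6. So w(7) = 6. P is now [[1, 5, 7, 8], [2], [4]].
Step i=6: Q has 6 at row 1, column 4; remove that cell from P, ejecting 8. So w(6) = 8. P is now [[1, 5, 7], [2], [4]].
Step i=5: Q has 5 at row 3, column 1; remove 4 from row 3 of P and reverse-bump: 4 enters row 2 and ejects 2; 2 enters row 1 and ejects 1. So w(5) = 1. P is now [[2, 5, 7], [4]].
Step i=4: Q has 4 at row 1, column 3; remove that cell from P, ejecting 7. So w(4) = 7. P is now [[2, 5], [4]].
Step i=3: Q has 3 at row 2, column 1; remove 4 from row 2 of P and reverse-bump: 4 enters row 1 and ejects 2. So w(3) = 2. P is now [[4, 5]].
Step i=2: Q has 2 at row 1, column 2; remove that cell from P, ejecting 5. So w(2) = 5. P is now [[4]].
Step i=1: Q has 1 at row 1, column 1; remove that cell from P, ejecting 4. So w(1) = 4. P is now [].

So w = 4 5 2 7 1 8 6 3.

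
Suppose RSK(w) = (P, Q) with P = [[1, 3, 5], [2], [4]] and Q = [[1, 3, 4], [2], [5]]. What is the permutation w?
Reverse RSK: for i = n, n-1, ..., 1, locate i in Q, remove the corresponding corner cell from P, and reverse-bump its entry up through P; the value ejected from row 1 is w(i).

So w = 4 2 3 5 1.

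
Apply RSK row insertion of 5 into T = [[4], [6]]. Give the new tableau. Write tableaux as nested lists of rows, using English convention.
[[4, 5], [6]]

5 is larger than every entry of row 1, so it is appended to row 1. The new tableau is [[4, 5], [6]].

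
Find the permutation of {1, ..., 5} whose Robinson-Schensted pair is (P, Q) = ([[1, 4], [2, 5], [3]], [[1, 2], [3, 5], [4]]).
Reverse the RSK construction: for i from n down to 1, find the cell of Q containing i, remove the entry at that cell from P, and reverse-bump it up through P; the value ejected from row 1 is w(i).

Step i=5: Q has 5 at row 2, column 2; remove 5 from row 2 of P and reverse-bump: 5 enters row 1 and ejects 4. So w(5) = 4. P is now [[1, 5], [2], [3]].
Step i=4: Q has 4 at row 3, column 1; remove 3 from row 3 of P and reverse-bump: 3 enters row 2 and ejects 2; 2 enters row 1 and ejects 1. So w(4) = 1. P is now [[2, 5], [3]].
Step i=3: Q has 3 at row 2, column 1; remove 3 from row 2 of P and reverse-bump: 3 enters row 1 and ejects 2. So w(3) = 2. P is now [[3, 5]].
Step i=2: Q has 2 at row 1, column 2; remove that cell from P, ejecting 5. So w(2) = 5. P is now [[3]].
Step i=1: Q has 1 at row 1, column 1; remove that cell from P, ejecting 3. So w(1) = 3. P is now [].

So w = 3 5 2 1 4.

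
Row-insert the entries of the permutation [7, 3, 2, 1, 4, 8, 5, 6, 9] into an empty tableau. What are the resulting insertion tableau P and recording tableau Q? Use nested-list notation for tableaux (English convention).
Insert each entry of the permutation into P by Schensted row insertion, recording in Q the position of each new cell.

Insert 7: appended to row 1. P = [[7]].
Insert 3: 3 bumps 7 from row 1; 7 starts row 2. P = [[3], [7]].
Insert 2: 2 bumps 3 from row 1; 3 bumps 7 from row 2; 7 starts row 3. P = [[2], [3], [7]].
Insert 1: 1 bumps 2 from row 1; 2 bumps 3 from row 2; 3 bumps 7 from row 3; 7 starts row 4. P = [[1], [2], [3], [7]].
Insert 4: appended to row 1. P = [[1, 4], [2], [3], [7]].
Insert 8: appended to row 1. P = [[1, 4, 8], [2], [3], [7]].
Insert 5: 5 bumps 8 from row 1; 8 appends to row 2. P = [[1, 4, 5], [2, 8], [3], [7]].
Insert 6: appended to row 1. P = [[1, 4, 5, 6], [2, 8], [3], [7]].
Insert 9: appended to row 1. P = [[1, 4, 5, 6, 9], [2, 8], [3], [7]].

So P = [[1, 4, 5, 6, 9], [2, 8], [3], [7]], Q = [[1, 5, 6, 8, 9], [2, 7], [3], [4]].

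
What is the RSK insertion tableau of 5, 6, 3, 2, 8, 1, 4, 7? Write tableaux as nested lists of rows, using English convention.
P = [[1, 4, 7], [2, 6, 8], [3], [5]]

Insert 5: appended to row 1. P = [[5]].
Insert 6: appended to row 1. P = [[5, 6]].
Insert 3: 3 bumps 5 from row 1; 5 starts row 2. P = [[3, 6], [5]].
Insert 2: 2 bumps 3 from row 1; 3 bumps 5 from row 2; 5 starts row 3. P = [[2, 6], [3], [5]].
Insert 8: appended to row 1. P = [[2, 6, 8], [3], [5]].
Insert 1: 1 bumps 2 from row 1; 2 bumps 3 from row 2; 3 bumps 5 from row 3; 5 starts row 4. P = [[1, 6, 8], [2], [3], [5]].
Insert 4: 4 bumps 6 from row 1; 6 appends to row 2. P = [[1, 4, 8], [2, 6], [3], [5]].
Insert 7: 7 bumps 8 from row 1; 8 appends to row 2. P = [[1, 4, 7], [2, 6, 8], [3], [5]].

So P = [[1, 4, 7], [2, 6, 8], [3], [5]].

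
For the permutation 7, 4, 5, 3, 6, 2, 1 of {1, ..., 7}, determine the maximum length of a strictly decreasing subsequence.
5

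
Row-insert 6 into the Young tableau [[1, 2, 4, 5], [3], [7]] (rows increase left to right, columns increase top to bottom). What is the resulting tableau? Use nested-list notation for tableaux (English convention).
6 is larger than every entry of row 1, so it is appended to row 1. The new tableau is [[1, 2, 4, 5, 6], [3], [7]].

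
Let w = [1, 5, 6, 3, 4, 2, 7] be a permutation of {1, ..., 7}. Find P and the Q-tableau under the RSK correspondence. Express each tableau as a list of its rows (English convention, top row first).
Insert each entry of the permutation into P by Schensted row insertion, recording in Q the position of each new cell.

Insert 1: appended to row 1. P = [[1]].
Insert 5: appended to row 1. P = [[1, 5]].
Insert 6: appended to row 1. P = [[1, 5, 6]].
Insert 3: 3 bumps 5 from row 1; 5 starts row 2. P = [[1, 3, 6], [5]].
Insert 4: 4 bumps 6 from row 1; 6 appends to row 2. P = [[1, 3, 4], [5, 6]].
Insert 2: 2 bumps 3 from row 1; 3 bumps 5 from row 2; 5 starts row 3. P = [[1, 2, 4], [3, 6], [5]].
Insert 7: appended to row 1. P = [[1, 2, 4, 7], [3, 6], [5]].

So P = [[1, 2, 4, 7], [3, 6], [5]], Q = [[1, 2, 3, 7], [4, 5], [6]].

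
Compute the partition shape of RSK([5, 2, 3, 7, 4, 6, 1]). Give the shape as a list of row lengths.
Row-insert each entry into an empty tableau.

After inserting 5: P = [[5]].
After inserting 2: P = [[2], [5]].
After inserting 3: P = [[2, 3], [5]].
After inserting 7: P = [[2, 3, 7], [5]].
After inserting 4: P = [[2, 3, 4], [5, 7]].
After inserting 6: P = [[2, 3, 4, 6], [5, 7]].
After inserting 1: P = [[1, 3, 4, 6], [2, 7], [5]].

The final insertion tableau P = [[1, 3, 4, 6], [2, 7], [5]] has shape [4, 2, 1].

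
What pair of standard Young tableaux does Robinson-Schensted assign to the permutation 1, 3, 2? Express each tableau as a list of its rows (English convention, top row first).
P = [[1, 2], [3]], Q = [[1, 2], [3]]

Insert each entry of the permutation into P by Schensted row insertion, recording in Q the position of each new cell.

Insert 1: appended to row 1. P = [[1]], Q = [[1]].
Insert 3: appended to row 1. P = [[1, 3]], Q = [[1, 2]].
Insert 2: 2 bumps 3 from row 1; 3 starts row 2. P = [[1, 2], [3]], Q = [[1, 2], [3]].

So P = [[1, 2], [3]], Q = [[1, 2], [3]].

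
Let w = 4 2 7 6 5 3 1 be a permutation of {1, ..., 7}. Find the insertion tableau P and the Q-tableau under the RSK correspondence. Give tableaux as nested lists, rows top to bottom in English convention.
Insert each entry of the permutation into P by Schensted row insertion, recording in Q the position of each new cell.

Insert 4: appended to row 1. P = [[4]], Q = [[1]].
Insert 2: 2 bumps 4 from row 1; 4 starts row 2. P = [[2], [4]], Q = [[1], [2]].
Insert 7: appended to row 1. P = [[2, 7], [4]], Q = [[1, 3], [2]].
Insert 6: 6 bumps 7 from row 1; 7 appends to row 2. P = [[2, 6], [4, 7]], Q = [[1, 3], [2, 4]].
Insert 5: 5 bumps 6 from row 1; 6 bumps 7 from row 2; 7 starts row 3. P = [[2, 5], [4, 6], [7]], Q = [[1, 3], [2, 4], [5]].
Insert 3: 3 bumps 5 from row 1; 5 bumps 6 from row 2; 6 bumps 7 from row 3; 7 starts row 4. P = [[2, 3], [4, 5], [6], [7]], Q = [[1, 3], [2, 4], [5], [6]].
Insert 1: 1 bumps 2 from row 1; 2 bumps 4 from row 2; 4 bumps 6 from row 3; 6 bumps 7 from row 4; 7 starts row 5. P = [[1, 3], [2, 5], [4], [6], [7]], Q = [[1, 3], [2, 4], [5], [6], [7]].

So P = [[1, 3], [2, 5], [4], [6], [7]], Q = [[1, 3], [2, 4], [5], [6], [7]].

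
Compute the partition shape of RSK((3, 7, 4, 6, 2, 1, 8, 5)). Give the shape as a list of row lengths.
[4, 2, 1, 1]

Row-insert each entry into an empty tableau.

After inserting 3: P = [[3]].
After inserting 7: P = [[3, 7]].
After inserting 4: P = [[3, 4], [7]].
After inserting 6: P = [[3, 4, 6], [7]].
After inserting 2: P = [[2, 4, 6], [3], [7]].
After inserting 1: P = [[1, 4, 6], [2], [3], [7]].
After inserting 8: P = [[1, 4, 6, 8], [2], [3], [7]].
After inserting 5: P = [[1, 4, 5, 8], [2, 6], [3], [7]].

The final insertion tableau P = [[1, 4, 5, 8], [2, 6], [3], [7]] has shape [4, 2, 1, 1].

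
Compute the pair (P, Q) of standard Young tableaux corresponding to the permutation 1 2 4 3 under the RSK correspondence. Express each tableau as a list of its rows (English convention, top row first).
P = [[1, 2, 3], [4]], Q = [[1, 2, 3], [4]]

Insert each entry of the permutation into P by Schensted row insertion, recording in Q the position of each new cell.

Insert 1: appended to row 1. P = [[1]], Q = [[1]].
Insert 2: appended to row 1. P = [[1, 2]], Q = [[1, 2]].
Insert 4: appended to row 1. P = [[1, 2, 4]], Q = [[1, 2, 3]].
Insert 3: 3 bumps 4 from row 1; 4 starts row 2. P = [[1, 2, 3], [4]], Q = [[1, 2, 3], [4]].

So P = [[1, 2, 3], [4]], Q = [[1, 2, 3], [4]].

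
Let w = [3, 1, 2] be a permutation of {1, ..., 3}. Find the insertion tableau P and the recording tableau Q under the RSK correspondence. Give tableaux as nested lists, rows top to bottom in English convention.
P = [[1, 2], [3]], Q = [[1, 3], [2]]

Insert each entry of the permutation into P by Schensted row insertion, recording in Q the position of each new cell.

After inserting 3: P = [[3]].
After inserting 1: P = [[1], [3]].
After inserting 2: P = [[1, 2], [3]].

So P = [[1, 2], [3]], Q = [[1, 3], [2]].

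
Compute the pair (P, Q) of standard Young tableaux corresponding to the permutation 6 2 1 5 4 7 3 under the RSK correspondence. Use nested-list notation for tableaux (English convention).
P = [[1, 3, 7], [2, 4], [5], [6]], Q = [[1, 4, 6], [2, 5], [3], [7]]

Insert each entry of the permutation into P by Schensted row insertion, recording in Q the position of each new cell.

Insert 6: appended to row 1. P = [[6]].
Insert 2: 2 bumps 6 from row 1; 6 starts row 2. P = [[2], [6]].
Insert 1: 1 bumps 2 from row 1; 2 bumps 6 from row 2; 6 starts row 3. P = [[1], [2], [6]].
Insert 5: appended to row 1. P = [[1, 5], [2], [6]].
Insert 4: 4 bumps 5 from row 1; 5 appends to row 2. P = [[1, 4], [2, 5], [6]].
Insert 7: appended to row 1. P = [[1, 4, 7], [2, 5], [6]].
Insert 3: 3 bumps 4 from row 1; 4 bumps 5 from row 2; 5 bumps 6 from row 3; 6 starts row 4. P = [[1, 3, 7], [2, 4], [5], [6]].

So P = [[1, 3, 7], [2, 4], [5], [6]], Q = [[1, 4, 6], [2, 5], [3], [7]].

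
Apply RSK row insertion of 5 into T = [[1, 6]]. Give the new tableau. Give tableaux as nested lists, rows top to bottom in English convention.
In row 1, 5 replaces 6 (the leftmost entry greater than 5); 6 is bumped to row 2. 6 starts a new row 2. The new tableau is [[1, 5], [6]].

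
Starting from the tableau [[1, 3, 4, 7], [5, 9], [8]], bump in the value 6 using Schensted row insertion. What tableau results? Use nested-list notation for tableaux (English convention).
In row 1, 6 replaces 7 (the leftmost entry greater than 6); 7 is bumped to row 2. In row 2, 7 replaces 9 (the leftmost entry greater than 7); 9 is bumped to row 3. 9 is appended to row 3. The new tableau is [[1, 3, 4, 6], [5, 7], [8, 9]].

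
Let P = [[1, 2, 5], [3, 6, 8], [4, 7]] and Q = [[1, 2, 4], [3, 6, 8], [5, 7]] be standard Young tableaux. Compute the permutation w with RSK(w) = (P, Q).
4 7 3 8 1 6 2 5

Reverse the RSK construction: for i from n down to 1, find the cell of Q containing i, remove the entry at that cell from P, and reverse-bump it up through P; the value ejected from row 1 is w(i).

Step i=8: Q has 8 at row 2, column 3; remove 8 from row 2 of P and reverse-bump: 8 enters row 1 and ejects 5. So w(8) = 5. P is now [[1, 2, 8], [3, 6], [4, 7]].
Step i=7: Q has 7 at row 3, column 2; remove 7 from row 3 of P and reverse-bump: 7 enters row 2 and ejects 6; 6 enters row 1 and ejects 2. So w(7) = 2. P is now [[1, 6, 8], [3, 7], [4]].
Step i=6: Q has 6 at row 2, column 2; remove 7 from row 2 of P and reverse-bump: 7 enters row 1 and ejects 6. So w(6) = 6. P is now [[1, 7, 8], [3], [4]].
Step i=5: Q has 5 at row 3, column 1; remove 4 from row 3 of P and reverse-bump: 4 enters row 2 and ejects 3; 3 enters row 1 and ejects 1. So w(5) = 1. P is now [[3, 7, 8], [4]].
Step i=4: Q has 4 at row 1, column 3; remove that cell from P, ejecting 8. So w(4) = 8. P is now [[3, 7], [4]].
Step i=3: Q has 3 at row 2, column 1; remove 4 from row 2 of P and reverse-bump: 4 enters row 1 and ejects 3. So w(3) = 3. P is now [[4, 7]].
Step i=2: Q has 2 at row 1, column 2; remove that cell from P, ejecting 7. So w(2) = 7. P is now [[4]].
Step i=1: Q has 1 at row 1, column 1; remove that cell from P, ejecting 4. So w(1) = 4. P is now [].

So w = 4 7 3 8 1 6 2 5.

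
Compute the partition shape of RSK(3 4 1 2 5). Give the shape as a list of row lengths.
[3, 2]

RSK row insertion gives P = [[1, 2, 5], [3, 4]], which has shape [3, 2].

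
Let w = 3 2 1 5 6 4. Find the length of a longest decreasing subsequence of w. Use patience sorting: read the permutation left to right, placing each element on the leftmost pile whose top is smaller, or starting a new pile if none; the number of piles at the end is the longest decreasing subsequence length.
3

3: new pile. tops = [3]
2: new pile. tops = [3, 2]
1: new pile. tops = [3, 2, 1]
5: onto pile 1 (replacing 3). tops = [5, 2, 1]
6: onto pile 1 (replacing 5). tops = [6, 2, 1]
4: onto pile 2 (replacing 2). tops = [6, 4, 1]

3 piles, so the longest decreasing subsequence has length 3.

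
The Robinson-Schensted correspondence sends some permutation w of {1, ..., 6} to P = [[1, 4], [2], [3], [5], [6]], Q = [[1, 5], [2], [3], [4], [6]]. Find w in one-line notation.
Reverse RSK: for i = n, n-1, ..., 1, locate i in Q, remove the corresponding corner cell from P, and reverse-bump its entry up through P; the value ejected from row 1 is w(i).

So w = 6 5 3 2 4 1.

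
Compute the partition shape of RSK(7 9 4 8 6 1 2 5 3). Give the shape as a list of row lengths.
[3, 2, 2, 1, 1]

Row-insert each entry into an empty tableau.

After inserting 7: P = [[7]].
After inserting 9: P = [[7, 9]].
After inserting 4: P = [[4, 9], [7]].
After inserting 8: P = [[4, 8], [7, 9]].
After inserting 6: P = [[4, 6], [7, 8], [9]].
After inserting 1: P = [[1, 6], [4, 8], [7], [9]].
After inserting 2: P = [[1, 2], [4, 6], [7, 8], [9]].
After inserting 5: P = [[1, 2, 5], [4, 6], [7, 8], [9]].
After inserting 3: P = [[1, 2, 3], [4, 5], [6, 8], [7], [9]].

The final insertion tableau P = [[1, 2, 3], [4, 5], [6, 8], [7], [9]] has shape [3, 2, 2, 1, 1].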